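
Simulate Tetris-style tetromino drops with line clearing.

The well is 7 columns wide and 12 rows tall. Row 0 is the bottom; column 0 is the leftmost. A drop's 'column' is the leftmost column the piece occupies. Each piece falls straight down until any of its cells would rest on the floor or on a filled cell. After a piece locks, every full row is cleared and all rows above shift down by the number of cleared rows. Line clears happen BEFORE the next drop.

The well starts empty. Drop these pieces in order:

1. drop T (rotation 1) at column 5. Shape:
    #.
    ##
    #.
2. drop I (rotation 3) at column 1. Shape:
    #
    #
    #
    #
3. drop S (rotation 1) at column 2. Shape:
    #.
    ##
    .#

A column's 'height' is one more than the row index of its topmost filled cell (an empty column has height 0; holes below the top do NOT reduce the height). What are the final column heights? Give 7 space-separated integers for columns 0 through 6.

Answer: 0 4 3 2 0 3 2

Derivation:
Drop 1: T rot1 at col 5 lands with bottom-row=0; cleared 0 line(s) (total 0); column heights now [0 0 0 0 0 3 2], max=3
Drop 2: I rot3 at col 1 lands with bottom-row=0; cleared 0 line(s) (total 0); column heights now [0 4 0 0 0 3 2], max=4
Drop 3: S rot1 at col 2 lands with bottom-row=0; cleared 0 line(s) (total 0); column heights now [0 4 3 2 0 3 2], max=4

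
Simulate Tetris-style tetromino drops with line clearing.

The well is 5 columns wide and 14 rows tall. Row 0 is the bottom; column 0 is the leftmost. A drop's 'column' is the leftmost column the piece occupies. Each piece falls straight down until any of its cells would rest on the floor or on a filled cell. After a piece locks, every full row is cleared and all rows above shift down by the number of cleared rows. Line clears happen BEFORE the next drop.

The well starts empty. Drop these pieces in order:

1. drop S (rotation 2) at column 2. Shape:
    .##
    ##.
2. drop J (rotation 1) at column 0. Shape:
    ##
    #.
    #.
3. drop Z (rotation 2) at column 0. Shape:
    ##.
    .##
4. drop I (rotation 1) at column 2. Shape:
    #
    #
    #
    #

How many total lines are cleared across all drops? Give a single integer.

Drop 1: S rot2 at col 2 lands with bottom-row=0; cleared 0 line(s) (total 0); column heights now [0 0 1 2 2], max=2
Drop 2: J rot1 at col 0 lands with bottom-row=0; cleared 0 line(s) (total 0); column heights now [3 3 1 2 2], max=3
Drop 3: Z rot2 at col 0 lands with bottom-row=3; cleared 0 line(s) (total 0); column heights now [5 5 4 2 2], max=5
Drop 4: I rot1 at col 2 lands with bottom-row=4; cleared 0 line(s) (total 0); column heights now [5 5 8 2 2], max=8

Answer: 0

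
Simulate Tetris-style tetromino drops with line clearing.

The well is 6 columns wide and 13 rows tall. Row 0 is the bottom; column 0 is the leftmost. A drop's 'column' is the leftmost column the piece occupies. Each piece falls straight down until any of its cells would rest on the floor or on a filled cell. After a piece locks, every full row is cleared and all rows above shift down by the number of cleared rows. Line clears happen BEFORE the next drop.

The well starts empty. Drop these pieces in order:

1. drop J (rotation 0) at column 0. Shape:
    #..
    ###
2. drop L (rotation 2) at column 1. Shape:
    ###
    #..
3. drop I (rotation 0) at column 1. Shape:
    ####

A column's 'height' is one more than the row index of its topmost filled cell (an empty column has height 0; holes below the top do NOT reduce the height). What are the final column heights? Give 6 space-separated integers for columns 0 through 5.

Drop 1: J rot0 at col 0 lands with bottom-row=0; cleared 0 line(s) (total 0); column heights now [2 1 1 0 0 0], max=2
Drop 2: L rot2 at col 1 lands with bottom-row=1; cleared 0 line(s) (total 0); column heights now [2 3 3 3 0 0], max=3
Drop 3: I rot0 at col 1 lands with bottom-row=3; cleared 0 line(s) (total 0); column heights now [2 4 4 4 4 0], max=4

Answer: 2 4 4 4 4 0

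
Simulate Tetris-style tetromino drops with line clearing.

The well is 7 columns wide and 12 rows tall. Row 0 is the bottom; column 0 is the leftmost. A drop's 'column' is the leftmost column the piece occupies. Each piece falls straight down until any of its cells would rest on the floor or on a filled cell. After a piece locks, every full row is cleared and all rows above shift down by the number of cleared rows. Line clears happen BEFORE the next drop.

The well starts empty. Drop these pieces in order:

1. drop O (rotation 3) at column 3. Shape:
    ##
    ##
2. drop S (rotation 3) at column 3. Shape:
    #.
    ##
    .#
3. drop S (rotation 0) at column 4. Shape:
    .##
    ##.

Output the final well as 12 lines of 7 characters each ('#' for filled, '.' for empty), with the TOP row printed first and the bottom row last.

Drop 1: O rot3 at col 3 lands with bottom-row=0; cleared 0 line(s) (total 0); column heights now [0 0 0 2 2 0 0], max=2
Drop 2: S rot3 at col 3 lands with bottom-row=2; cleared 0 line(s) (total 0); column heights now [0 0 0 5 4 0 0], max=5
Drop 3: S rot0 at col 4 lands with bottom-row=4; cleared 0 line(s) (total 0); column heights now [0 0 0 5 5 6 6], max=6

Answer: .......
.......
.......
.......
.......
.......
.....##
...###.
...##..
....#..
...##..
...##..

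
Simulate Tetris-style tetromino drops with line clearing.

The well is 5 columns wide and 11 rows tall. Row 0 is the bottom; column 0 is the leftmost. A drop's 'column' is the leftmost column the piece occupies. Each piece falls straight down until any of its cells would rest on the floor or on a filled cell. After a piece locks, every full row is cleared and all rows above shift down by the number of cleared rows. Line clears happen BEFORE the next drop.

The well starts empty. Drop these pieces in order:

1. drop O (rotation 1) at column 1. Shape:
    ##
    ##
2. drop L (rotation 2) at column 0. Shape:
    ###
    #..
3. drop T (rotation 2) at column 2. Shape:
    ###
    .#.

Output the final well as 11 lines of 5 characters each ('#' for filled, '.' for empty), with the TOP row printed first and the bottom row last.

Answer: .....
.....
.....
.....
.....
.....
.....
..###
####.
###..
.##..

Derivation:
Drop 1: O rot1 at col 1 lands with bottom-row=0; cleared 0 line(s) (total 0); column heights now [0 2 2 0 0], max=2
Drop 2: L rot2 at col 0 lands with bottom-row=1; cleared 0 line(s) (total 0); column heights now [3 3 3 0 0], max=3
Drop 3: T rot2 at col 2 lands with bottom-row=2; cleared 0 line(s) (total 0); column heights now [3 3 4 4 4], max=4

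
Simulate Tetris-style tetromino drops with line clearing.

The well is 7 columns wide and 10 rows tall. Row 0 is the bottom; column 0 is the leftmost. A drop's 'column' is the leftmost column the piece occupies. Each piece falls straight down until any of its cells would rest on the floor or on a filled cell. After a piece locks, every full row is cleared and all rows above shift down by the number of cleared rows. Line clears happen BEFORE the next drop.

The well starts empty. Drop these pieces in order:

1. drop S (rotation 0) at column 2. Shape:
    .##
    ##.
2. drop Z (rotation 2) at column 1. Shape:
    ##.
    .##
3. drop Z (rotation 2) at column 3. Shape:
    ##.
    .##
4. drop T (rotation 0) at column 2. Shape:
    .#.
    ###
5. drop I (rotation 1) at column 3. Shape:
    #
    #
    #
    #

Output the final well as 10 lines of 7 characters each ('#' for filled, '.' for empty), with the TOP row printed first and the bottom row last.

Answer: ...#...
...#...
...#...
...#...
...#...
..###..
.####..
..####.
...##..
..##...

Derivation:
Drop 1: S rot0 at col 2 lands with bottom-row=0; cleared 0 line(s) (total 0); column heights now [0 0 1 2 2 0 0], max=2
Drop 2: Z rot2 at col 1 lands with bottom-row=2; cleared 0 line(s) (total 0); column heights now [0 4 4 3 2 0 0], max=4
Drop 3: Z rot2 at col 3 lands with bottom-row=2; cleared 0 line(s) (total 0); column heights now [0 4 4 4 4 3 0], max=4
Drop 4: T rot0 at col 2 lands with bottom-row=4; cleared 0 line(s) (total 0); column heights now [0 4 5 6 5 3 0], max=6
Drop 5: I rot1 at col 3 lands with bottom-row=6; cleared 0 line(s) (total 0); column heights now [0 4 5 10 5 3 0], max=10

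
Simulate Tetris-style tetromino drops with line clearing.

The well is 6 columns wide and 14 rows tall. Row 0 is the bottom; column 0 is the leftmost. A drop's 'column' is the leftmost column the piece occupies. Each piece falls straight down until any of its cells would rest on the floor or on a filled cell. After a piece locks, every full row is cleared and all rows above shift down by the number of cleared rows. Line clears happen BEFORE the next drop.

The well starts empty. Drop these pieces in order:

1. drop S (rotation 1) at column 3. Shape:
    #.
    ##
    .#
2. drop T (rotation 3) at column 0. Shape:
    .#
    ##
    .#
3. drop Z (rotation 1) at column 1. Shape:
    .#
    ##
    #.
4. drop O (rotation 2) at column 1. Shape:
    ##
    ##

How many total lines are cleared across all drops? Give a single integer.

Answer: 0

Derivation:
Drop 1: S rot1 at col 3 lands with bottom-row=0; cleared 0 line(s) (total 0); column heights now [0 0 0 3 2 0], max=3
Drop 2: T rot3 at col 0 lands with bottom-row=0; cleared 0 line(s) (total 0); column heights now [2 3 0 3 2 0], max=3
Drop 3: Z rot1 at col 1 lands with bottom-row=3; cleared 0 line(s) (total 0); column heights now [2 5 6 3 2 0], max=6
Drop 4: O rot2 at col 1 lands with bottom-row=6; cleared 0 line(s) (total 0); column heights now [2 8 8 3 2 0], max=8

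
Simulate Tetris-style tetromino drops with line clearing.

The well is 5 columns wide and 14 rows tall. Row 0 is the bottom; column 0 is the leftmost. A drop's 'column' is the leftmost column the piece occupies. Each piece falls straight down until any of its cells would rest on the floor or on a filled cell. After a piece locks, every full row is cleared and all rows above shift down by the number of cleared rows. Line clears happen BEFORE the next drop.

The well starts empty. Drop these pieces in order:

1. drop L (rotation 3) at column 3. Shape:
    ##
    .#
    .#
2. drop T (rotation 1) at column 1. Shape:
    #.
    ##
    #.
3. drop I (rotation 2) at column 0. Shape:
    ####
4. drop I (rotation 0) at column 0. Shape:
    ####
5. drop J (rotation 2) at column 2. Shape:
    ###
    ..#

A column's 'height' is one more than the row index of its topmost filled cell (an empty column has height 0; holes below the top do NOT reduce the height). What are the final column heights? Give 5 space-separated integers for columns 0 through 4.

Answer: 4 4 5 5 5

Derivation:
Drop 1: L rot3 at col 3 lands with bottom-row=0; cleared 0 line(s) (total 0); column heights now [0 0 0 3 3], max=3
Drop 2: T rot1 at col 1 lands with bottom-row=0; cleared 0 line(s) (total 0); column heights now [0 3 2 3 3], max=3
Drop 3: I rot2 at col 0 lands with bottom-row=3; cleared 0 line(s) (total 0); column heights now [4 4 4 4 3], max=4
Drop 4: I rot0 at col 0 lands with bottom-row=4; cleared 0 line(s) (total 0); column heights now [5 5 5 5 3], max=5
Drop 5: J rot2 at col 2 lands with bottom-row=4; cleared 1 line(s) (total 1); column heights now [4 4 5 5 5], max=5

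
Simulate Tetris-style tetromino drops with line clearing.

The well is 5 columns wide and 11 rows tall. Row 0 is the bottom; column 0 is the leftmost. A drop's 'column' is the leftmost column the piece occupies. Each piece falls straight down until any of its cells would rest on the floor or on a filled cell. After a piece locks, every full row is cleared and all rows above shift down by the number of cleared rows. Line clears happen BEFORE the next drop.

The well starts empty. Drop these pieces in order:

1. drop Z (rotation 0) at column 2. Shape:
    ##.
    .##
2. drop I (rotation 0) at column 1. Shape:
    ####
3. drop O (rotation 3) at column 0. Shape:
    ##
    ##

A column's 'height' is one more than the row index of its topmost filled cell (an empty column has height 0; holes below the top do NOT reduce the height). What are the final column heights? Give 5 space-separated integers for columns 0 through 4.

Answer: 5 5 3 3 3

Derivation:
Drop 1: Z rot0 at col 2 lands with bottom-row=0; cleared 0 line(s) (total 0); column heights now [0 0 2 2 1], max=2
Drop 2: I rot0 at col 1 lands with bottom-row=2; cleared 0 line(s) (total 0); column heights now [0 3 3 3 3], max=3
Drop 3: O rot3 at col 0 lands with bottom-row=3; cleared 0 line(s) (total 0); column heights now [5 5 3 3 3], max=5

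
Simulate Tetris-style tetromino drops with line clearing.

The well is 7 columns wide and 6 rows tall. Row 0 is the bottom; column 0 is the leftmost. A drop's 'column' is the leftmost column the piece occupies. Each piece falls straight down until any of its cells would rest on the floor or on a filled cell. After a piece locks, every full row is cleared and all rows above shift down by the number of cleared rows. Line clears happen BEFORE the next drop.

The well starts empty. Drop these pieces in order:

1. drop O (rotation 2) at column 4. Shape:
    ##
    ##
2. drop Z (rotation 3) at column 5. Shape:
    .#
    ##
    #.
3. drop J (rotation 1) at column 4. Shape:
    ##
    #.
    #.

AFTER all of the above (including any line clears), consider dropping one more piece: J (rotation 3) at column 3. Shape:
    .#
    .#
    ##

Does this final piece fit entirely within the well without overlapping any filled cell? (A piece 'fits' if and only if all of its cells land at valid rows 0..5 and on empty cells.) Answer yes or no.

Drop 1: O rot2 at col 4 lands with bottom-row=0; cleared 0 line(s) (total 0); column heights now [0 0 0 0 2 2 0], max=2
Drop 2: Z rot3 at col 5 lands with bottom-row=2; cleared 0 line(s) (total 0); column heights now [0 0 0 0 2 4 5], max=5
Drop 3: J rot1 at col 4 lands with bottom-row=2; cleared 0 line(s) (total 0); column heights now [0 0 0 0 5 5 5], max=5
Test piece J rot3 at col 3 (width 2): heights before test = [0 0 0 0 5 5 5]; fits = False

Answer: no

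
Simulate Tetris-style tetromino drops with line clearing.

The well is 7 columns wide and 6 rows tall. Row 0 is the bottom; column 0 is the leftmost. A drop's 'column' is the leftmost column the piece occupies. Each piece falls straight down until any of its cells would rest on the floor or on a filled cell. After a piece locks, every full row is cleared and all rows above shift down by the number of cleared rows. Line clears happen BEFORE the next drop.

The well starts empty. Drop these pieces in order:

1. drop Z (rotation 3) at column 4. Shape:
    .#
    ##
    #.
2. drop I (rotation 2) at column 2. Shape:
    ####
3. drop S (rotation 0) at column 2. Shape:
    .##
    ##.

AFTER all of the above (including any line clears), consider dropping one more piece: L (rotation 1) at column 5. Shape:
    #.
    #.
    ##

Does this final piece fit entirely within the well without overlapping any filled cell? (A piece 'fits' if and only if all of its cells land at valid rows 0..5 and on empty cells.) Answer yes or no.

Drop 1: Z rot3 at col 4 lands with bottom-row=0; cleared 0 line(s) (total 0); column heights now [0 0 0 0 2 3 0], max=3
Drop 2: I rot2 at col 2 lands with bottom-row=3; cleared 0 line(s) (total 0); column heights now [0 0 4 4 4 4 0], max=4
Drop 3: S rot0 at col 2 lands with bottom-row=4; cleared 0 line(s) (total 0); column heights now [0 0 5 6 6 4 0], max=6
Test piece L rot1 at col 5 (width 2): heights before test = [0 0 5 6 6 4 0]; fits = False

Answer: no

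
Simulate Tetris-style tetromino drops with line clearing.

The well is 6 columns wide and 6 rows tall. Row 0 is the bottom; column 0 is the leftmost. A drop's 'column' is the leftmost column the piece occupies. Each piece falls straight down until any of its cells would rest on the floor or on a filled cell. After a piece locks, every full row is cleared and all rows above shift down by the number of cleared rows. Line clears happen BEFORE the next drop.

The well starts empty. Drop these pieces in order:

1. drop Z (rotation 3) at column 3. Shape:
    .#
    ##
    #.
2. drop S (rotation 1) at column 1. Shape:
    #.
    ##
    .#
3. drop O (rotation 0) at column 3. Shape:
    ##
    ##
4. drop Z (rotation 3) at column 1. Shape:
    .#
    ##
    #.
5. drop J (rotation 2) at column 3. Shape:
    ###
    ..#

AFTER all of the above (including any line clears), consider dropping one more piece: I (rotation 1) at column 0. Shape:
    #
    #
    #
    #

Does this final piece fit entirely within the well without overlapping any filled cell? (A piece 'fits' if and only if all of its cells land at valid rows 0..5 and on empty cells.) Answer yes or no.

Drop 1: Z rot3 at col 3 lands with bottom-row=0; cleared 0 line(s) (total 0); column heights now [0 0 0 2 3 0], max=3
Drop 2: S rot1 at col 1 lands with bottom-row=0; cleared 0 line(s) (total 0); column heights now [0 3 2 2 3 0], max=3
Drop 3: O rot0 at col 3 lands with bottom-row=3; cleared 0 line(s) (total 0); column heights now [0 3 2 5 5 0], max=5
Drop 4: Z rot3 at col 1 lands with bottom-row=3; cleared 0 line(s) (total 0); column heights now [0 5 6 5 5 0], max=6
Drop 5: J rot2 at col 3 lands with bottom-row=4; cleared 0 line(s) (total 0); column heights now [0 5 6 6 6 6], max=6
Test piece I rot1 at col 0 (width 1): heights before test = [0 5 6 6 6 6]; fits = True

Answer: yes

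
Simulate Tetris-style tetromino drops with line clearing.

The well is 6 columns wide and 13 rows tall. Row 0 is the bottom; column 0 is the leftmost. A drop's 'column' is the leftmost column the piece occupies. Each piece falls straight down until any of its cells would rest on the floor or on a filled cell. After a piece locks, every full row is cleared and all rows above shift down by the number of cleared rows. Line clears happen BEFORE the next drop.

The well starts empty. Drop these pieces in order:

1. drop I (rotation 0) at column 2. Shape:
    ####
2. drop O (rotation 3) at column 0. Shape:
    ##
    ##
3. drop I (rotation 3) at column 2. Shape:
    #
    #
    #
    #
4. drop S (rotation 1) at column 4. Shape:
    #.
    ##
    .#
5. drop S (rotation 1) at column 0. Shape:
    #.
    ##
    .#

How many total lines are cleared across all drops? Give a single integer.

Answer: 1

Derivation:
Drop 1: I rot0 at col 2 lands with bottom-row=0; cleared 0 line(s) (total 0); column heights now [0 0 1 1 1 1], max=1
Drop 2: O rot3 at col 0 lands with bottom-row=0; cleared 1 line(s) (total 1); column heights now [1 1 0 0 0 0], max=1
Drop 3: I rot3 at col 2 lands with bottom-row=0; cleared 0 line(s) (total 1); column heights now [1 1 4 0 0 0], max=4
Drop 4: S rot1 at col 4 lands with bottom-row=0; cleared 0 line(s) (total 1); column heights now [1 1 4 0 3 2], max=4
Drop 5: S rot1 at col 0 lands with bottom-row=1; cleared 0 line(s) (total 1); column heights now [4 3 4 0 3 2], max=4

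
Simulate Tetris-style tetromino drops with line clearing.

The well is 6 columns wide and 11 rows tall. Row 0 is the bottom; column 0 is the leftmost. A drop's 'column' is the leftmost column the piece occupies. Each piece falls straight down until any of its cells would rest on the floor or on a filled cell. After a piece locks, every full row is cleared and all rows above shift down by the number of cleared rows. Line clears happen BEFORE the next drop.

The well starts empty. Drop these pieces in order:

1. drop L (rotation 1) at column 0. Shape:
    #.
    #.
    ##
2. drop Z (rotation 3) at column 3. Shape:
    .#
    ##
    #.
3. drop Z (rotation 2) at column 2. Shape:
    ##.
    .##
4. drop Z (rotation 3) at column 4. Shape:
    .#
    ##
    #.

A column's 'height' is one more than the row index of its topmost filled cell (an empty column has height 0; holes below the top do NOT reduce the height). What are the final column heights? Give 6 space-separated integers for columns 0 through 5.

Answer: 3 1 5 5 6 7

Derivation:
Drop 1: L rot1 at col 0 lands with bottom-row=0; cleared 0 line(s) (total 0); column heights now [3 1 0 0 0 0], max=3
Drop 2: Z rot3 at col 3 lands with bottom-row=0; cleared 0 line(s) (total 0); column heights now [3 1 0 2 3 0], max=3
Drop 3: Z rot2 at col 2 lands with bottom-row=3; cleared 0 line(s) (total 0); column heights now [3 1 5 5 4 0], max=5
Drop 4: Z rot3 at col 4 lands with bottom-row=4; cleared 0 line(s) (total 0); column heights now [3 1 5 5 6 7], max=7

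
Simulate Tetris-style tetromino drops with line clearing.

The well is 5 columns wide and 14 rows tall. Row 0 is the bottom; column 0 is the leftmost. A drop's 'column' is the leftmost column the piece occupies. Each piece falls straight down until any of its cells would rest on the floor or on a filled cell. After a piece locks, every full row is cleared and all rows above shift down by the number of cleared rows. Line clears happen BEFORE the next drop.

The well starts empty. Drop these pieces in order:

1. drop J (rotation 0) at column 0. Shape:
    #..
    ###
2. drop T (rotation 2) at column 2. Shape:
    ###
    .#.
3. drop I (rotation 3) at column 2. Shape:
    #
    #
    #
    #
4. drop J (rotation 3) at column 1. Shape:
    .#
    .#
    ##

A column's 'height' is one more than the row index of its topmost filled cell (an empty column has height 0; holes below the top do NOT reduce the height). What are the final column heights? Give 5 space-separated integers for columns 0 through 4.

Drop 1: J rot0 at col 0 lands with bottom-row=0; cleared 0 line(s) (total 0); column heights now [2 1 1 0 0], max=2
Drop 2: T rot2 at col 2 lands with bottom-row=0; cleared 0 line(s) (total 0); column heights now [2 1 2 2 2], max=2
Drop 3: I rot3 at col 2 lands with bottom-row=2; cleared 0 line(s) (total 0); column heights now [2 1 6 2 2], max=6
Drop 4: J rot3 at col 1 lands with bottom-row=6; cleared 0 line(s) (total 0); column heights now [2 7 9 2 2], max=9

Answer: 2 7 9 2 2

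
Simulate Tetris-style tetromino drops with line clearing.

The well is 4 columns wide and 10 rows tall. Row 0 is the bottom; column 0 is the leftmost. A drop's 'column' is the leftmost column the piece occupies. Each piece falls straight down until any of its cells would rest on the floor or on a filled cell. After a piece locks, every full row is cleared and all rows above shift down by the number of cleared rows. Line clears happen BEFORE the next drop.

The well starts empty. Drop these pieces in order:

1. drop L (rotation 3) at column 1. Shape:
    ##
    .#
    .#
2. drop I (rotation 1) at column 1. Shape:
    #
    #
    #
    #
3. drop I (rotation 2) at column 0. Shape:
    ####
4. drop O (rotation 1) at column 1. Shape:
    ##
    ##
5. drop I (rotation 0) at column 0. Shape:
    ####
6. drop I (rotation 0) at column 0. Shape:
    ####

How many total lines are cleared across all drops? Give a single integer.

Answer: 3

Derivation:
Drop 1: L rot3 at col 1 lands with bottom-row=0; cleared 0 line(s) (total 0); column heights now [0 3 3 0], max=3
Drop 2: I rot1 at col 1 lands with bottom-row=3; cleared 0 line(s) (total 0); column heights now [0 7 3 0], max=7
Drop 3: I rot2 at col 0 lands with bottom-row=7; cleared 1 line(s) (total 1); column heights now [0 7 3 0], max=7
Drop 4: O rot1 at col 1 lands with bottom-row=7; cleared 0 line(s) (total 1); column heights now [0 9 9 0], max=9
Drop 5: I rot0 at col 0 lands with bottom-row=9; cleared 1 line(s) (total 2); column heights now [0 9 9 0], max=9
Drop 6: I rot0 at col 0 lands with bottom-row=9; cleared 1 line(s) (total 3); column heights now [0 9 9 0], max=9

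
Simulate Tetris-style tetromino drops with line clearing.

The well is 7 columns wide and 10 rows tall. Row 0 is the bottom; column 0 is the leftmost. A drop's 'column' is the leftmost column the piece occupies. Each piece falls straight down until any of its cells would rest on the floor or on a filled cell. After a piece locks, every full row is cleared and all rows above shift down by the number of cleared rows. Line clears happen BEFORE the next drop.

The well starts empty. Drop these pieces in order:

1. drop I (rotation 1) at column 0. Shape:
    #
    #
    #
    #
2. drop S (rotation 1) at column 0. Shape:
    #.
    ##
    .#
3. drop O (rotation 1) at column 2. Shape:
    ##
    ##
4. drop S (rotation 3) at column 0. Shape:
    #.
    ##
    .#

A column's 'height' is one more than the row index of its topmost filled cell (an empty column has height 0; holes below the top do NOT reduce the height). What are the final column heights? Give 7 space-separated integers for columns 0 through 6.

Drop 1: I rot1 at col 0 lands with bottom-row=0; cleared 0 line(s) (total 0); column heights now [4 0 0 0 0 0 0], max=4
Drop 2: S rot1 at col 0 lands with bottom-row=3; cleared 0 line(s) (total 0); column heights now [6 5 0 0 0 0 0], max=6
Drop 3: O rot1 at col 2 lands with bottom-row=0; cleared 0 line(s) (total 0); column heights now [6 5 2 2 0 0 0], max=6
Drop 4: S rot3 at col 0 lands with bottom-row=5; cleared 0 line(s) (total 0); column heights now [8 7 2 2 0 0 0], max=8

Answer: 8 7 2 2 0 0 0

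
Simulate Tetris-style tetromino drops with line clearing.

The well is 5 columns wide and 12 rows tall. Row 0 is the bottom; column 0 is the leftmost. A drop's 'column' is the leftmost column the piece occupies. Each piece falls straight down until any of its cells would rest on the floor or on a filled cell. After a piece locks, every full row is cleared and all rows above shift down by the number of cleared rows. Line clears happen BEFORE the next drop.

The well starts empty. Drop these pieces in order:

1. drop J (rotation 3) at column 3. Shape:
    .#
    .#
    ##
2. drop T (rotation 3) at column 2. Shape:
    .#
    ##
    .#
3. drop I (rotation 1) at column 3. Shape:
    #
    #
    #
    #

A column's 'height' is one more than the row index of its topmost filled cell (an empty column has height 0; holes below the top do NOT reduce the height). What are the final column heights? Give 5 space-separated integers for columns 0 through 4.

Answer: 0 0 3 8 3

Derivation:
Drop 1: J rot3 at col 3 lands with bottom-row=0; cleared 0 line(s) (total 0); column heights now [0 0 0 1 3], max=3
Drop 2: T rot3 at col 2 lands with bottom-row=1; cleared 0 line(s) (total 0); column heights now [0 0 3 4 3], max=4
Drop 3: I rot1 at col 3 lands with bottom-row=4; cleared 0 line(s) (total 0); column heights now [0 0 3 8 3], max=8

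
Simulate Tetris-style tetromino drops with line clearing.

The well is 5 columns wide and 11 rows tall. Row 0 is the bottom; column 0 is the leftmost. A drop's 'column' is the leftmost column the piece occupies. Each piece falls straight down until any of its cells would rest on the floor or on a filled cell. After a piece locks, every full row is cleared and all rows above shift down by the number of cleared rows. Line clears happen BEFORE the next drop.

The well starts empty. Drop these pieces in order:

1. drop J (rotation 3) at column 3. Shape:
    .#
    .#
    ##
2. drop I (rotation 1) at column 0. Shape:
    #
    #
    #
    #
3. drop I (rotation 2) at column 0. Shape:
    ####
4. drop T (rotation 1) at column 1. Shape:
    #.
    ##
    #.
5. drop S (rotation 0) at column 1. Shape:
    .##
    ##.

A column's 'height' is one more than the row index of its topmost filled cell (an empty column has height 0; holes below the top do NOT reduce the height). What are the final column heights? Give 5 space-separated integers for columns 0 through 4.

Drop 1: J rot3 at col 3 lands with bottom-row=0; cleared 0 line(s) (total 0); column heights now [0 0 0 1 3], max=3
Drop 2: I rot1 at col 0 lands with bottom-row=0; cleared 0 line(s) (total 0); column heights now [4 0 0 1 3], max=4
Drop 3: I rot2 at col 0 lands with bottom-row=4; cleared 0 line(s) (total 0); column heights now [5 5 5 5 3], max=5
Drop 4: T rot1 at col 1 lands with bottom-row=5; cleared 0 line(s) (total 0); column heights now [5 8 7 5 3], max=8
Drop 5: S rot0 at col 1 lands with bottom-row=8; cleared 0 line(s) (total 0); column heights now [5 9 10 10 3], max=10

Answer: 5 9 10 10 3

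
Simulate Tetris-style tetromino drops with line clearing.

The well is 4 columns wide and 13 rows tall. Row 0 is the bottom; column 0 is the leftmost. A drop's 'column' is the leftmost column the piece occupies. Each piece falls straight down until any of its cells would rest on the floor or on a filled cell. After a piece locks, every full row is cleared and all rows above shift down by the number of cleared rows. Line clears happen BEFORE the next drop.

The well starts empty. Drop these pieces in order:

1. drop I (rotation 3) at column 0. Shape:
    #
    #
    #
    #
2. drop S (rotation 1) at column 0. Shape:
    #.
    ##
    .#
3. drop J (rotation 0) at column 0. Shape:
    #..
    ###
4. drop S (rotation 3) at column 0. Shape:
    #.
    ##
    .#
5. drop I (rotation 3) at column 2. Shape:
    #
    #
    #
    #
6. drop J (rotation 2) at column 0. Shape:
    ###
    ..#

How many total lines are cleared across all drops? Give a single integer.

Answer: 0

Derivation:
Drop 1: I rot3 at col 0 lands with bottom-row=0; cleared 0 line(s) (total 0); column heights now [4 0 0 0], max=4
Drop 2: S rot1 at col 0 lands with bottom-row=3; cleared 0 line(s) (total 0); column heights now [6 5 0 0], max=6
Drop 3: J rot0 at col 0 lands with bottom-row=6; cleared 0 line(s) (total 0); column heights now [8 7 7 0], max=8
Drop 4: S rot3 at col 0 lands with bottom-row=7; cleared 0 line(s) (total 0); column heights now [10 9 7 0], max=10
Drop 5: I rot3 at col 2 lands with bottom-row=7; cleared 0 line(s) (total 0); column heights now [10 9 11 0], max=11
Drop 6: J rot2 at col 0 lands with bottom-row=11; cleared 0 line(s) (total 0); column heights now [13 13 13 0], max=13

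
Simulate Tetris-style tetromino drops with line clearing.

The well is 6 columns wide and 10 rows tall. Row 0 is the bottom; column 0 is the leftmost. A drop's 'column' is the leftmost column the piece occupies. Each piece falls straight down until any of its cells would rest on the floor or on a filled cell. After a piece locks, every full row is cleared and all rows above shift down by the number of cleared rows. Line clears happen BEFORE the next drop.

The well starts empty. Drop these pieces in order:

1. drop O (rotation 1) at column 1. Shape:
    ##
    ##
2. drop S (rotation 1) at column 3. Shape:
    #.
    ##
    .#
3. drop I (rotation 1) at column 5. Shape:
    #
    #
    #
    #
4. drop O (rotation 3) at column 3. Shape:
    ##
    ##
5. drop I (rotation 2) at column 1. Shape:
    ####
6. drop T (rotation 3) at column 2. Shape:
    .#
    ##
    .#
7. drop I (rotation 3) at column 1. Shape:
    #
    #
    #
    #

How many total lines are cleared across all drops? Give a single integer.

Answer: 0

Derivation:
Drop 1: O rot1 at col 1 lands with bottom-row=0; cleared 0 line(s) (total 0); column heights now [0 2 2 0 0 0], max=2
Drop 2: S rot1 at col 3 lands with bottom-row=0; cleared 0 line(s) (total 0); column heights now [0 2 2 3 2 0], max=3
Drop 3: I rot1 at col 5 lands with bottom-row=0; cleared 0 line(s) (total 0); column heights now [0 2 2 3 2 4], max=4
Drop 4: O rot3 at col 3 lands with bottom-row=3; cleared 0 line(s) (total 0); column heights now [0 2 2 5 5 4], max=5
Drop 5: I rot2 at col 1 lands with bottom-row=5; cleared 0 line(s) (total 0); column heights now [0 6 6 6 6 4], max=6
Drop 6: T rot3 at col 2 lands with bottom-row=6; cleared 0 line(s) (total 0); column heights now [0 6 8 9 6 4], max=9
Drop 7: I rot3 at col 1 lands with bottom-row=6; cleared 0 line(s) (total 0); column heights now [0 10 8 9 6 4], max=10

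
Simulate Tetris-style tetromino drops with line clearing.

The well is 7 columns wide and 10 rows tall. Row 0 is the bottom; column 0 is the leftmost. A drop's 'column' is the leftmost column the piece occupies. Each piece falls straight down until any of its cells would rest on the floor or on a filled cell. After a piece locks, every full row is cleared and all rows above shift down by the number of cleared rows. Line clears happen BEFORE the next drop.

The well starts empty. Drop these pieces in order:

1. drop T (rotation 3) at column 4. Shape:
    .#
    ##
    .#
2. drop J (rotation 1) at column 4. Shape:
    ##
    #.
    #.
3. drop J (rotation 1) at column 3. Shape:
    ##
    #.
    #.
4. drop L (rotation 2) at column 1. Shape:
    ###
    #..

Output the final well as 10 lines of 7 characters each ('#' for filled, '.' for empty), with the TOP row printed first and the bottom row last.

Drop 1: T rot3 at col 4 lands with bottom-row=0; cleared 0 line(s) (total 0); column heights now [0 0 0 0 2 3 0], max=3
Drop 2: J rot1 at col 4 lands with bottom-row=2; cleared 0 line(s) (total 0); column heights now [0 0 0 0 5 5 0], max=5
Drop 3: J rot1 at col 3 lands with bottom-row=3; cleared 0 line(s) (total 0); column heights now [0 0 0 6 6 5 0], max=6
Drop 4: L rot2 at col 1 lands with bottom-row=5; cleared 0 line(s) (total 0); column heights now [0 7 7 7 6 5 0], max=7

Answer: .......
.......
.......
.###...
.#.##..
...###.
...##..
....##.
....##.
.....#.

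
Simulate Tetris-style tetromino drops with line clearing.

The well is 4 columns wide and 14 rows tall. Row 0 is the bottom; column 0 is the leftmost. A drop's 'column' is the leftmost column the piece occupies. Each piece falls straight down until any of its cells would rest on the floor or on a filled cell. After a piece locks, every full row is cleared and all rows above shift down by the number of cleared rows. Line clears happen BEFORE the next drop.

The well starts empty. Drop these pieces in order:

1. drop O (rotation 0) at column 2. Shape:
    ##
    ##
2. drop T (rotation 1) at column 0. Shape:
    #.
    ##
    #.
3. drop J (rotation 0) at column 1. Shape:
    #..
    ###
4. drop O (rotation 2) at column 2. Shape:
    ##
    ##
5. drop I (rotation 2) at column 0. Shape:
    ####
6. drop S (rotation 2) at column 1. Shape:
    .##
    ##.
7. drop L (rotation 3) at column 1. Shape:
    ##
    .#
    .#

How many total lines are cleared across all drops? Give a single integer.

Answer: 3

Derivation:
Drop 1: O rot0 at col 2 lands with bottom-row=0; cleared 0 line(s) (total 0); column heights now [0 0 2 2], max=2
Drop 2: T rot1 at col 0 lands with bottom-row=0; cleared 1 line(s) (total 1); column heights now [2 0 1 1], max=2
Drop 3: J rot0 at col 1 lands with bottom-row=1; cleared 1 line(s) (total 2); column heights now [1 2 1 1], max=2
Drop 4: O rot2 at col 2 lands with bottom-row=1; cleared 0 line(s) (total 2); column heights now [1 2 3 3], max=3
Drop 5: I rot2 at col 0 lands with bottom-row=3; cleared 1 line(s) (total 3); column heights now [1 2 3 3], max=3
Drop 6: S rot2 at col 1 lands with bottom-row=3; cleared 0 line(s) (total 3); column heights now [1 4 5 5], max=5
Drop 7: L rot3 at col 1 lands with bottom-row=5; cleared 0 line(s) (total 3); column heights now [1 8 8 5], max=8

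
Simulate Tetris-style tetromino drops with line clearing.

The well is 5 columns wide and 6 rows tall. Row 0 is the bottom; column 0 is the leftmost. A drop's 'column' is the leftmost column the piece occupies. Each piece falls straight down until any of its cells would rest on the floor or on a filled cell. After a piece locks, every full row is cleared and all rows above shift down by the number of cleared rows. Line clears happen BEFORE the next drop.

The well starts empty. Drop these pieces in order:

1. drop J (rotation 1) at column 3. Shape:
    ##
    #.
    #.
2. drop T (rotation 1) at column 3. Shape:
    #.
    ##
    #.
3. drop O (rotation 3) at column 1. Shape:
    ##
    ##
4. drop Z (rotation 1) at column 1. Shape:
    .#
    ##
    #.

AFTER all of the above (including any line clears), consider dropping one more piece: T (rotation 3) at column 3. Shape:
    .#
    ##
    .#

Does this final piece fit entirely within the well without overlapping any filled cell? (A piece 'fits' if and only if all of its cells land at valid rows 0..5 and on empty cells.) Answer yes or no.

Drop 1: J rot1 at col 3 lands with bottom-row=0; cleared 0 line(s) (total 0); column heights now [0 0 0 3 3], max=3
Drop 2: T rot1 at col 3 lands with bottom-row=3; cleared 0 line(s) (total 0); column heights now [0 0 0 6 5], max=6
Drop 3: O rot3 at col 1 lands with bottom-row=0; cleared 0 line(s) (total 0); column heights now [0 2 2 6 5], max=6
Drop 4: Z rot1 at col 1 lands with bottom-row=2; cleared 0 line(s) (total 0); column heights now [0 4 5 6 5], max=6
Test piece T rot3 at col 3 (width 2): heights before test = [0 4 5 6 5]; fits = False

Answer: no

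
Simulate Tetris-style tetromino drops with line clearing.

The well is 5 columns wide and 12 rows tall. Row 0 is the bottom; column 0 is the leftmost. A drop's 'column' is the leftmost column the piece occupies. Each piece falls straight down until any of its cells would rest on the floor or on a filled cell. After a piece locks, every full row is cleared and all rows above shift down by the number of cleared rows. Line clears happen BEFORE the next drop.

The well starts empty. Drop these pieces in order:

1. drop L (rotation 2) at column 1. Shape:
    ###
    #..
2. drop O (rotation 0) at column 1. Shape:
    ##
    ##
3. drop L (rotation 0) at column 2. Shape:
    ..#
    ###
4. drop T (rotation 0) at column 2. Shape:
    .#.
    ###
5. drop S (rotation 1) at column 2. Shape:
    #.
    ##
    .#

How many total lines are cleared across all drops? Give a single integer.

Answer: 0

Derivation:
Drop 1: L rot2 at col 1 lands with bottom-row=0; cleared 0 line(s) (total 0); column heights now [0 2 2 2 0], max=2
Drop 2: O rot0 at col 1 lands with bottom-row=2; cleared 0 line(s) (total 0); column heights now [0 4 4 2 0], max=4
Drop 3: L rot0 at col 2 lands with bottom-row=4; cleared 0 line(s) (total 0); column heights now [0 4 5 5 6], max=6
Drop 4: T rot0 at col 2 lands with bottom-row=6; cleared 0 line(s) (total 0); column heights now [0 4 7 8 7], max=8
Drop 5: S rot1 at col 2 lands with bottom-row=8; cleared 0 line(s) (total 0); column heights now [0 4 11 10 7], max=11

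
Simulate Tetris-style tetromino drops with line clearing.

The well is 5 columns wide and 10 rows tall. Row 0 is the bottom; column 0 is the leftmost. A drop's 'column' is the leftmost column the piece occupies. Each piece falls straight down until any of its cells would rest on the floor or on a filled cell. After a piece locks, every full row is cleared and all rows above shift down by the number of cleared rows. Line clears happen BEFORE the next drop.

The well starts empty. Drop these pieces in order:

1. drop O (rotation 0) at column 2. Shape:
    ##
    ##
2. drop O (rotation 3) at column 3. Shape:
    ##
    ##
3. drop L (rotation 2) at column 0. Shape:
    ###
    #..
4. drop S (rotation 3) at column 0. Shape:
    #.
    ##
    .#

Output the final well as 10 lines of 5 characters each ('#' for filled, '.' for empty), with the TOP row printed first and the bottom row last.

Drop 1: O rot0 at col 2 lands with bottom-row=0; cleared 0 line(s) (total 0); column heights now [0 0 2 2 0], max=2
Drop 2: O rot3 at col 3 lands with bottom-row=2; cleared 0 line(s) (total 0); column heights now [0 0 2 4 4], max=4
Drop 3: L rot2 at col 0 lands with bottom-row=1; cleared 1 line(s) (total 1); column heights now [2 0 2 3 3], max=3
Drop 4: S rot3 at col 0 lands with bottom-row=1; cleared 0 line(s) (total 1); column heights now [4 3 2 3 3], max=4

Answer: .....
.....
.....
.....
.....
.....
#....
##.##
####.
..##.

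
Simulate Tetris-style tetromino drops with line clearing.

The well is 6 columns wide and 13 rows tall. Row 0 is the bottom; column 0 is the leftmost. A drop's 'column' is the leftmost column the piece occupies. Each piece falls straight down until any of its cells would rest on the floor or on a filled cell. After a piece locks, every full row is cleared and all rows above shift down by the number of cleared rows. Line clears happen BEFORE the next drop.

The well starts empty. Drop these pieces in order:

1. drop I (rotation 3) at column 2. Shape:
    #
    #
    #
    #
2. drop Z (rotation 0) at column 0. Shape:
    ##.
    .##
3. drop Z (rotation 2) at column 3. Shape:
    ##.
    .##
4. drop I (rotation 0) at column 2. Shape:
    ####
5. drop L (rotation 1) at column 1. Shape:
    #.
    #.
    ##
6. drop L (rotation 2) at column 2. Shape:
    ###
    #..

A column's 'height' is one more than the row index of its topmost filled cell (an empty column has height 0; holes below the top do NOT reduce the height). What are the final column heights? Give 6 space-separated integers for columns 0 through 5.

Drop 1: I rot3 at col 2 lands with bottom-row=0; cleared 0 line(s) (total 0); column heights now [0 0 4 0 0 0], max=4
Drop 2: Z rot0 at col 0 lands with bottom-row=4; cleared 0 line(s) (total 0); column heights now [6 6 5 0 0 0], max=6
Drop 3: Z rot2 at col 3 lands with bottom-row=0; cleared 0 line(s) (total 0); column heights now [6 6 5 2 2 1], max=6
Drop 4: I rot0 at col 2 lands with bottom-row=5; cleared 1 line(s) (total 1); column heights now [0 5 5 2 2 1], max=5
Drop 5: L rot1 at col 1 lands with bottom-row=5; cleared 0 line(s) (total 1); column heights now [0 8 6 2 2 1], max=8
Drop 6: L rot2 at col 2 lands with bottom-row=6; cleared 0 line(s) (total 1); column heights now [0 8 8 8 8 1], max=8

Answer: 0 8 8 8 8 1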